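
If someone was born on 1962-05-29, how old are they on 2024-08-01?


Birth: 1962-05-29
Reference: 2024-08-01
Year difference: 2024 - 1962 = 62

62 years old


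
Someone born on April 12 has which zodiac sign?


Date: April 12
Conventional tropical zodiac dates: Aries from March 21 onward; Taurus starts April 20
April 12 falls within the Aries range

Aries


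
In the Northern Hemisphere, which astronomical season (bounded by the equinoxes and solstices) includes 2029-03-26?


Date: March 26
Astronomical Spring (approx.; exact equinox/solstice day varies by year): March 20 to June 20
March 26 falls within the Spring window

Spring


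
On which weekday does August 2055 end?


August 2055 has 31 days
Anchor: Jan 1, 2055. With p = 2055 - 1 = 2054: (p + p//4 - p//100 + p//400) mod 7 = (2054 + 513 - 20 + 5) mod 7 = 2552 mod 7 = 4 -> Friday (Mon=0 ... Sun=6)
Days before August (Jan-Jul): 212; August 1 index = (4 + 212) mod 7 = 6 -> Sunday
Last day offset: 31 - 1 = 30 days
Weekday index = (6 + 30) mod 7 = 1

Tuesday, August 31


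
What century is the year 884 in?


Century = (year - 1) // 100 + 1
= (884 - 1) // 100 + 1
= 883 // 100 + 1
= 8 + 1

9th century


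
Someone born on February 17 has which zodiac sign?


Date: February 17
Conventional tropical zodiac dates: Aquarius from January 20 onward; Pisces starts February 19
February 17 falls within the Aquarius range

Aquarius


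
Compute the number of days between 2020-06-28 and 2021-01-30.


From 2020-06-28 to 2021-01-30
2020-06-28: days before June = 31 + 29 + 31 + 30 + 31 = 152 (2020 is a leap year); day of year = 152 + 28 = 180
2021-01-30: day of year = 30
Rest of 2020: 366 - 180 = 186
Total = 186 + 30 = 216

216 days


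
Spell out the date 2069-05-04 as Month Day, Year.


ISO 2069-05-04 parses as year=2069, month=05, day=04
Month 5 -> May

May 4, 2069


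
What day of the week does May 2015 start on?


Target: May 1, 2015
Anchor: Jan 1, 2015. With p = 2015 - 1 = 2014: (p + p//4 - p//100 + p//400) mod 7 = (2014 + 503 - 20 + 5) mod 7 = 2502 mod 7 = 3 -> Thursday (Mon=0 ... Sun=6)
Days before May (Jan-Apr): 120 days
Weekday index = (3 + 120) mod 7 = 4

Friday


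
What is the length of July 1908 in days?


July 1908

31 days


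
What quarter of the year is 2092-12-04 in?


Month: December (month 12)
Q1: Jan-Mar, Q2: Apr-Jun, Q3: Jul-Sep, Q4: Oct-Dec

Q4


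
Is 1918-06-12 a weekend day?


Anchor: Jan 1, 1918. With p = 1918 - 1 = 1917: (p + p//4 - p//100 + p//400) mod 7 = (1917 + 479 - 19 + 4) mod 7 = 2381 mod 7 = 1 -> Tuesday (Mon=0 ... Sun=6)
Day of year: 163; offset = 162
Weekday index = (1 + 162) mod 7 = 2 -> Wednesday
Weekend days: Saturday, Sunday

No


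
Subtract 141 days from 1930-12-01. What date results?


Start: 1930-12-01, subtract 141 days
Back 1 day from December 1 reaches November 30, 1930 -> 140 left
November 1930 has 30 days -> back to October 31, 1930 -> 110 left
October 1930 has 31 days -> back to September 30, 1930 -> 79 left
September 1930 has 30 days -> back to August 31, 1930 -> 49 left
August 1930 has 31 days -> back to July 31, 1930 -> 18 left
July 1930: 31 - 18 = 13 -> lands on July 13

Result: 1930-07-13


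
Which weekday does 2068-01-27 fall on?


Date: January 27, 2068
Anchor: Jan 1, 2068. With p = 2068 - 1 = 2067: (p + p//4 - p//100 + p//400) mod 7 = (2067 + 516 - 20 + 5) mod 7 = 2568 mod 7 = 6 -> Sunday (Mon=0 ... Sun=6)
Days into year = 27 - 1 = 26
Weekday index = (6 + 26) mod 7 = 4

Day of the week: Friday


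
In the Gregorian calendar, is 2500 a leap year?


Gregorian leap year rule: divisible by 4, but not by 100, unless also by 400.
2500 is divisible by 100 but not 400 -> not a leap year

No


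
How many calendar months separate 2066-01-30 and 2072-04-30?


From January 2066 to April 2072
6 years * 12 = 72 months, plus 3 months = 75

75 months


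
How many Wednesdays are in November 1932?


November 1932 has 30 days
Anchor: Jan 1, 1932. With p = 1932 - 1 = 1931: (p + p//4 - p//100 + p//400) mod 7 = (1931 + 482 - 19 + 4) mod 7 = 2398 mod 7 = 4 -> Friday (Mon=0 ... Sun=6)
Days before November (Jan-Oct): 305; November 1 index = (4 + 305) mod 7 = 1 -> Tuesday
First Wednesday is November 2
Wednesdays: 2, 9, 16, 23, 30

5 Wednesdays


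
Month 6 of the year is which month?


Month 6 of 12

June


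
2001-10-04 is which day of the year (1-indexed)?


Date: October 4, 2001
Days in months 1 through 9: 273
Plus 4 days in October

Day of year: 277


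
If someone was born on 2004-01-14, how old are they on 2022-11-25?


Birth: 2004-01-14
Reference: 2022-11-25
Year difference: 2022 - 2004 = 18

18 years old


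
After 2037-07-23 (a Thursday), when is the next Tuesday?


Current: Thursday
Target: Tuesday
Days ahead: 5

Next Tuesday: 2037-07-28


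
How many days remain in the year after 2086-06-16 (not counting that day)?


Day of year: 167 of 365
Remaining = 365 - 167

198 days


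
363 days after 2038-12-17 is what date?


Start: 2038-12-17, add 363 days
December 2038 has 31 days: 31 - 17 = 14 days to December 31 -> 349 left
January 2039 has 31 days -> 318 left
February 2039 has 28 days -> 290 left
March 2039 has 31 days -> 259 left
April 2039 has 30 days -> 229 left
May 2039 has 31 days -> 198 left
June 2039 has 30 days -> 168 left
July 2039 has 31 days -> 137 left
August 2039 has 31 days -> 106 left
September 2039 has 30 days -> 76 left
October 2039 has 31 days -> 45 left
November 2039 has 30 days -> 15 left
December 2039: 15 <= 31 -> lands on December 15

Result: 2039-12-15


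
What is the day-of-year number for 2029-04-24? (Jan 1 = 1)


Date: April 24, 2029
Days in months 1 through 3: 90
Plus 24 days in April

Day of year: 114


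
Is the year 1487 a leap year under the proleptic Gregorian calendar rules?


Gregorian leap year rule: divisible by 4, but not by 100, unless also by 400.
1487 is not divisible by 4 -> not a leap year

No


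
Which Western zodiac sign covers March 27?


Date: March 27
Conventional tropical zodiac dates: Aries from March 21 onward; Taurus starts April 20
March 27 falls within the Aries range

Aries


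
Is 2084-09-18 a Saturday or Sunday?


Anchor: Jan 1, 2084. With p = 2084 - 1 = 2083: (p + p//4 - p//100 + p//400) mod 7 = (2083 + 520 - 20 + 5) mod 7 = 2588 mod 7 = 5 -> Saturday (Mon=0 ... Sun=6)
Day of year: 262; offset = 261
Weekday index = (5 + 261) mod 7 = 0 -> Monday
Weekend days: Saturday, Sunday

No


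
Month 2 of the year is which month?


Month 2 of 12

February


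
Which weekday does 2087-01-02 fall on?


Date: January 2, 2087
Anchor: Jan 1, 2087. With p = 2087 - 1 = 2086: (p + p//4 - p//100 + p//400) mod 7 = (2086 + 521 - 20 + 5) mod 7 = 2592 mod 7 = 2 -> Wednesday (Mon=0 ... Sun=6)
Days into year = 2 - 1 = 1
Weekday index = (2 + 1) mod 7 = 3

Day of the week: Thursday


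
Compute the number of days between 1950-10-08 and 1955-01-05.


From 1950-10-08 to 1955-01-05
1950-10-08: days before October = 31 + 28 + 31 + 30 + 31 + 30 + 31 + 31 + 30 = 273 (1950 is not a leap year); day of year = 273 + 8 = 281
1955-01-05: day of year = 5
Rest of 1950: 365 - 281 = 84
Full years 1951 (365), 1952 (366), 1953 (365), 1954 (365): 1461
Total = 84 + 1461 + 5 = 1550

1550 days


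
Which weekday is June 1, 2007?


Target: June 1, 2007
Anchor: Jan 1, 2007. With p = 2007 - 1 = 2006: (p + p//4 - p//100 + p//400) mod 7 = (2006 + 501 - 20 + 5) mod 7 = 2492 mod 7 = 0 -> Monday (Mon=0 ... Sun=6)
Days before June (Jan-May): 151 days
Weekday index = (0 + 151) mod 7 = 4

Friday


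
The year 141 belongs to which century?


Century = (year - 1) // 100 + 1
= (141 - 1) // 100 + 1
= 140 // 100 + 1
= 1 + 1

2nd century


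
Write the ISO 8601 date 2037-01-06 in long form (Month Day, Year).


ISO 2037-01-06 parses as year=2037, month=01, day=06
Month 1 -> January

January 6, 2037


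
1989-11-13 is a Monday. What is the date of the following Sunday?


Current: Monday
Target: Sunday
Days ahead: 6

Next Sunday: 1989-11-19


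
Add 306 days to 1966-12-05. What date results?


Start: 1966-12-05, add 306 days
December 1966 has 31 days: 31 - 5 = 26 days to December 31 -> 280 left
January 1967 has 31 days -> 249 left
February 1967 has 28 days -> 221 left
March 1967 has 31 days -> 190 left
April 1967 has 30 days -> 160 left
May 1967 has 31 days -> 129 left
June 1967 has 30 days -> 99 left
July 1967 has 31 days -> 68 left
August 1967 has 31 days -> 37 left
September 1967 has 30 days -> 7 left
October 1967: 7 <= 31 -> lands on October 7

Result: 1967-10-07


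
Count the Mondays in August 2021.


August 2021 has 31 days
Anchor: Jan 1, 2021. With p = 2021 - 1 = 2020: (p + p//4 - p//100 + p//400) mod 7 = (2020 + 505 - 20 + 5) mod 7 = 2510 mod 7 = 4 -> Friday (Mon=0 ... Sun=6)
Days before August (Jan-Jul): 212; August 1 index = (4 + 212) mod 7 = 6 -> Sunday
First Monday is August 2
Mondays: 2, 9, 16, 23, 30

5 Mondays


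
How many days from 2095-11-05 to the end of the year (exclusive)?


Day of year: 309 of 365
Remaining = 365 - 309

56 days


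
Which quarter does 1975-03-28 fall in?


Month: March (month 3)
Q1: Jan-Mar, Q2: Apr-Jun, Q3: Jul-Sep, Q4: Oct-Dec

Q1


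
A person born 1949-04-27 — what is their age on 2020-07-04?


Birth: 1949-04-27
Reference: 2020-07-04
Year difference: 2020 - 1949 = 71

71 years old


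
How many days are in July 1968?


July 1968

31 days


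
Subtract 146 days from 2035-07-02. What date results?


Start: 2035-07-02, subtract 146 days
Back 2 days from July 2 reaches June 30, 2035 -> 144 left
June 2035 has 30 days -> back to May 31, 2035 -> 114 left
May 2035 has 31 days -> back to April 30, 2035 -> 83 left
April 2035 has 30 days -> back to March 31, 2035 -> 53 left
March 2035 has 31 days -> back to February 28, 2035 -> 22 left
February 2035: 28 - 22 = 6 -> lands on February 6

Result: 2035-02-06


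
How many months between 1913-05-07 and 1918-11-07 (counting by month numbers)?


From May 1913 to November 1918
5 years * 12 = 60 months, plus 6 months = 66

66 months


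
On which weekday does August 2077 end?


August 2077 has 31 days
Anchor: Jan 1, 2077. With p = 2077 - 1 = 2076: (p + p//4 - p//100 + p//400) mod 7 = (2076 + 519 - 20 + 5) mod 7 = 2580 mod 7 = 4 -> Friday (Mon=0 ... Sun=6)
Days before August (Jan-Jul): 212; August 1 index = (4 + 212) mod 7 = 6 -> Sunday
Last day offset: 31 - 1 = 30 days
Weekday index = (6 + 30) mod 7 = 1

Tuesday, August 31


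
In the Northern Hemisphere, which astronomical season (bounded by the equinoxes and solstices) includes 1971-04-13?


Date: April 13
Astronomical Spring (approx.; exact equinox/solstice day varies by year): March 20 to June 20
April 13 falls within the Spring window

Spring


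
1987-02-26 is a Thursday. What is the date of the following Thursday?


Current: Thursday
Target: Thursday
Days ahead: 7

Next Thursday: 1987-03-05


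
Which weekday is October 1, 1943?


Target: October 1, 1943
Anchor: Jan 1, 1943. With p = 1943 - 1 = 1942: (p + p//4 - p//100 + p//400) mod 7 = (1942 + 485 - 19 + 4) mod 7 = 2412 mod 7 = 4 -> Friday (Mon=0 ... Sun=6)
Days before October (Jan-Sep): 273 days
Weekday index = (4 + 273) mod 7 = 4

Friday


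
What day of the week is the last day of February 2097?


February 2097 has 28 days
Anchor: Jan 1, 2097. With p = 2097 - 1 = 2096: (p + p//4 - p//100 + p//400) mod 7 = (2096 + 524 - 20 + 5) mod 7 = 2605 mod 7 = 1 -> Tuesday (Mon=0 ... Sun=6)
Days before February (Jan): 31; February 1 index = (1 + 31) mod 7 = 4 -> Friday
Last day offset: 28 - 1 = 27 days
Weekday index = (4 + 27) mod 7 = 3

Thursday, February 28


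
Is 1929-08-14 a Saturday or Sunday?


Anchor: Jan 1, 1929. With p = 1929 - 1 = 1928: (p + p//4 - p//100 + p//400) mod 7 = (1928 + 482 - 19 + 4) mod 7 = 2395 mod 7 = 1 -> Tuesday (Mon=0 ... Sun=6)
Day of year: 226; offset = 225
Weekday index = (1 + 225) mod 7 = 2 -> Wednesday
Weekend days: Saturday, Sunday

No


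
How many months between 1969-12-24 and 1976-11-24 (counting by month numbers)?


From December 1969 to November 1976
7 years * 12 = 84 months, minus 1 month = 83

83 months


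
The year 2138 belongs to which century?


Century = (year - 1) // 100 + 1
= (2138 - 1) // 100 + 1
= 2137 // 100 + 1
= 21 + 1

22nd century


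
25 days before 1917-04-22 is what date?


Start: 1917-04-22, subtract 25 days
Back 22 days from April 22 reaches March 31, 1917 -> 3 left
March 1917: 31 - 3 = 28 -> lands on March 28

Result: 1917-03-28


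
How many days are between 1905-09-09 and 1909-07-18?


From 1905-09-09 to 1909-07-18
1905-09-09: days before September = 31 + 28 + 31 + 30 + 31 + 30 + 31 + 31 = 243 (1905 is not a leap year); day of year = 243 + 9 = 252
1909-07-18: days before July = 31 + 28 + 31 + 30 + 31 + 30 = 181 (1909 is not a leap year); day of year = 181 + 18 = 199
Rest of 1905: 365 - 252 = 113
Full years 1906 (365), 1907 (365), 1908 (366): 1096
Total = 113 + 1096 + 199 = 1408

1408 days


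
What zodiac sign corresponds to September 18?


Date: September 18
Conventional tropical zodiac dates: Virgo from August 23 onward; Libra starts September 23
September 18 falls within the Virgo range

Virgo


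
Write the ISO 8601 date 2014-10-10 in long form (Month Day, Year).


ISO 2014-10-10 parses as year=2014, month=10, day=10
Month 10 -> October

October 10, 2014


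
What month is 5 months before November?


November is month 11
11 - 5 = 6

June


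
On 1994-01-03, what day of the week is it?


Date: January 3, 1994
Anchor: Jan 1, 1994. With p = 1994 - 1 = 1993: (p + p//4 - p//100 + p//400) mod 7 = (1993 + 498 - 19 + 4) mod 7 = 2476 mod 7 = 5 -> Saturday (Mon=0 ... Sun=6)
Days into year = 3 - 1 = 2
Weekday index = (5 + 2) mod 7 = 0

Day of the week: Monday


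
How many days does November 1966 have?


November 1966

30 days


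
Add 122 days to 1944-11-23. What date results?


Start: 1944-11-23, add 122 days
November 1944 has 30 days: 30 - 23 = 7 days to November 30 -> 115 left
December 1944 has 31 days -> 84 left
January 1945 has 31 days -> 53 left
February 1945 has 28 days -> 25 left
March 1945: 25 <= 31 -> lands on March 25

Result: 1945-03-25


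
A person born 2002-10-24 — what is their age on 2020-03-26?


Birth: 2002-10-24
Reference: 2020-03-26
Year difference: 2020 - 2002 = 18
Birthday not yet reached in 2020, subtract 1

17 years old


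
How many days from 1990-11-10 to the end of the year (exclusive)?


Day of year: 314 of 365
Remaining = 365 - 314

51 days


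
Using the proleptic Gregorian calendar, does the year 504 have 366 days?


Gregorian leap year rule: divisible by 4, but not by 100, unless also by 400.
504 is divisible by 4 but not 100 -> leap year

Yes


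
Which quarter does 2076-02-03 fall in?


Month: February (month 2)
Q1: Jan-Mar, Q2: Apr-Jun, Q3: Jul-Sep, Q4: Oct-Dec

Q1


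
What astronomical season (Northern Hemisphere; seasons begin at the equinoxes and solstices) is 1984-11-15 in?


Date: November 15
Astronomical Autumn (approx.; exact equinox/solstice day varies by year): September 22 to December 20
November 15 falls within the Autumn window

Autumn


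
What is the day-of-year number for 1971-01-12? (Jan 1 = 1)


Date: January 12, 1971
No months before January
Plus 12 days in January

Day of year: 12


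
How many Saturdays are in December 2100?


December 2100 has 31 days
Anchor: Jan 1, 2100. With p = 2100 - 1 = 2099: (p + p//4 - p//100 + p//400) mod 7 = (2099 + 524 - 20 + 5) mod 7 = 2608 mod 7 = 4 -> Friday (Mon=0 ... Sun=6)
Days before December (Jan-Nov): 334; December 1 index = (4 + 334) mod 7 = 2 -> Wednesday
First Saturday is December 4
Saturdays: 4, 11, 18, 25

4 Saturdays


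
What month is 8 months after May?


May is month 5
5 + 8 = 13; wrap: 13 - 12 = 1

January


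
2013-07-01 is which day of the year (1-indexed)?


Date: July 1, 2013
Days in months 1 through 6: 181
Plus 1 days in July

Day of year: 182


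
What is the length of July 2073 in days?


July 2073

31 days


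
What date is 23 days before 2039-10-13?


Start: 2039-10-13, subtract 23 days
Back 13 days from October 13 reaches September 30, 2039 -> 10 left
September 2039: 30 - 10 = 20 -> lands on September 20

Result: 2039-09-20


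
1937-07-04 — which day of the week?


Date: July 4, 1937
Anchor: Jan 1, 1937. With p = 1937 - 1 = 1936: (p + p//4 - p//100 + p//400) mod 7 = (1936 + 484 - 19 + 4) mod 7 = 2405 mod 7 = 4 -> Friday (Mon=0 ... Sun=6)
Days before July (Jan-Jun): 181; offset = 181 + 4 - 1 = 184
Weekday index = (4 + 184) mod 7 = 6

Day of the week: Sunday


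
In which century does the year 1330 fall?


Century = (year - 1) // 100 + 1
= (1330 - 1) // 100 + 1
= 1329 // 100 + 1
= 13 + 1

14th century


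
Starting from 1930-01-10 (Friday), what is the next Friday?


Current: Friday
Target: Friday
Days ahead: 7

Next Friday: 1930-01-17


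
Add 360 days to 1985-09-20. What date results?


Start: 1985-09-20, add 360 days
September 1985 has 30 days: 30 - 20 = 10 days to September 30 -> 350 left
October 1985 has 31 days -> 319 left
November 1985 has 30 days -> 289 left
December 1985 has 31 days -> 258 left
January 1986 has 31 days -> 227 left
February 1986 has 28 days -> 199 left
March 1986 has 31 days -> 168 left
April 1986 has 30 days -> 138 left
May 1986 has 31 days -> 107 left
June 1986 has 30 days -> 77 left
July 1986 has 31 days -> 46 left
August 1986 has 31 days -> 15 left
September 1986: 15 <= 30 -> lands on September 15

Result: 1986-09-15


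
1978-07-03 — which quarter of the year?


Month: July (month 7)
Q1: Jan-Mar, Q2: Apr-Jun, Q3: Jul-Sep, Q4: Oct-Dec

Q3


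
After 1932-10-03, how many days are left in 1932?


Day of year: 277 of 366
Remaining = 366 - 277

89 days


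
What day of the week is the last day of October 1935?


October 1935 has 31 days
Anchor: Jan 1, 1935. With p = 1935 - 1 = 1934: (p + p//4 - p//100 + p//400) mod 7 = (1934 + 483 - 19 + 4) mod 7 = 2402 mod 7 = 1 -> Tuesday (Mon=0 ... Sun=6)
Days before October (Jan-Sep): 273; October 1 index = (1 + 273) mod 7 = 1 -> Tuesday
Last day offset: 31 - 1 = 30 days
Weekday index = (1 + 30) mod 7 = 3

Thursday, October 31


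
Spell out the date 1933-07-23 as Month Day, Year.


ISO 1933-07-23 parses as year=1933, month=07, day=23
Month 7 -> July

July 23, 1933


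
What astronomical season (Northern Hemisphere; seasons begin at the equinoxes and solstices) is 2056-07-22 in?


Date: July 22
Astronomical Summer (approx.; exact equinox/solstice day varies by year): June 21 to September 21
July 22 falls within the Summer window

Summer


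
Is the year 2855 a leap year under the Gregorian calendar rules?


Gregorian leap year rule: divisible by 4, but not by 100, unless also by 400.
2855 is not divisible by 4 -> not a leap year

No


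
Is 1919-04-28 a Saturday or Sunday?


Anchor: Jan 1, 1919. With p = 1919 - 1 = 1918: (p + p//4 - p//100 + p//400) mod 7 = (1918 + 479 - 19 + 4) mod 7 = 2382 mod 7 = 2 -> Wednesday (Mon=0 ... Sun=6)
Day of year: 118; offset = 117
Weekday index = (2 + 117) mod 7 = 0 -> Monday
Weekend days: Saturday, Sunday

No


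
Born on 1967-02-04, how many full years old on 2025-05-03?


Birth: 1967-02-04
Reference: 2025-05-03
Year difference: 2025 - 1967 = 58

58 years old


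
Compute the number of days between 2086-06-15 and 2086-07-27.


From 2086-06-15 to 2086-07-27
2086-06-15: days before June = 31 + 28 + 31 + 30 + 31 = 151 (2086 is not a leap year); day of year = 151 + 15 = 166
2086-07-27: days before July = 31 + 28 + 31 + 30 + 31 + 30 = 181 (2086 is not a leap year); day of year = 181 + 27 = 208
Same year: 208 - 166 = 42

42 days


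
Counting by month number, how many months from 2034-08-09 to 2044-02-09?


From August 2034 to February 2044
10 years * 12 = 120 months, minus 6 months = 114

114 months


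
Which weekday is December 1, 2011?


Target: December 1, 2011
Anchor: Jan 1, 2011. With p = 2011 - 1 = 2010: (p + p//4 - p//100 + p//400) mod 7 = (2010 + 502 - 20 + 5) mod 7 = 2497 mod 7 = 5 -> Saturday (Mon=0 ... Sun=6)
Days before December (Jan-Nov): 334 days
Weekday index = (5 + 334) mod 7 = 3

Thursday


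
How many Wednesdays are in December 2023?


December 2023 has 31 days
Anchor: Jan 1, 2023. With p = 2023 - 1 = 2022: (p + p//4 - p//100 + p//400) mod 7 = (2022 + 505 - 20 + 5) mod 7 = 2512 mod 7 = 6 -> Sunday (Mon=0 ... Sun=6)
Days before December (Jan-Nov): 334; December 1 index = (6 + 334) mod 7 = 4 -> Friday
First Wednesday is December 6
Wednesdays: 6, 13, 20, 27

4 Wednesdays


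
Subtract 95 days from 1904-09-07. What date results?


Start: 1904-09-07, subtract 95 days
Back 7 days from September 7 reaches August 31, 1904 -> 88 left
August 1904 has 31 days -> back to July 31, 1904 -> 57 left
July 1904 has 31 days -> back to June 30, 1904 -> 26 left
June 1904: 30 - 26 = 4 -> lands on June 4

Result: 1904-06-04


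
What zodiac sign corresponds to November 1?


Date: November 1
Conventional tropical zodiac dates: Scorpio from October 23 onward; Sagittarius starts November 22
November 1 falls within the Scorpio range

Scorpio


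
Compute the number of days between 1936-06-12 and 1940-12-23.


From 1936-06-12 to 1940-12-23
1936-06-12: days before June = 31 + 29 + 31 + 30 + 31 = 152 (1936 is a leap year); day of year = 152 + 12 = 164
1940-12-23: days before December = 31 + 29 + 31 + 30 + 31 + 30 + 31 + 31 + 30 + 31 + 30 = 335 (1940 is a leap year); day of year = 335 + 23 = 358
Rest of 1936: 366 - 164 = 202
Full years 1937 (365), 1938 (365), 1939 (365): 1095
Total = 202 + 1095 + 358 = 1655

1655 days


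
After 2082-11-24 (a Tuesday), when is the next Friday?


Current: Tuesday
Target: Friday
Days ahead: 3

Next Friday: 2082-11-27


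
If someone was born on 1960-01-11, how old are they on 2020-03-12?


Birth: 1960-01-11
Reference: 2020-03-12
Year difference: 2020 - 1960 = 60

60 years old


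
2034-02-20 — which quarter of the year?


Month: February (month 2)
Q1: Jan-Mar, Q2: Apr-Jun, Q3: Jul-Sep, Q4: Oct-Dec

Q1


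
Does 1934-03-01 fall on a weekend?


Anchor: Jan 1, 1934. With p = 1934 - 1 = 1933: (p + p//4 - p//100 + p//400) mod 7 = (1933 + 483 - 19 + 4) mod 7 = 2401 mod 7 = 0 -> Monday (Mon=0 ... Sun=6)
Day of year: 60; offset = 59
Weekday index = (0 + 59) mod 7 = 3 -> Thursday
Weekend days: Saturday, Sunday

No


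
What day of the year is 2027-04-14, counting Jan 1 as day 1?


Date: April 14, 2027
Days in months 1 through 3: 90
Plus 14 days in April

Day of year: 104


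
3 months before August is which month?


August is month 8
8 - 3 = 5

May


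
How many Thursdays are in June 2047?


June 2047 has 30 days
Anchor: Jan 1, 2047. With p = 2047 - 1 = 2046: (p + p//4 - p//100 + p//400) mod 7 = (2046 + 511 - 20 + 5) mod 7 = 2542 mod 7 = 1 -> Tuesday (Mon=0 ... Sun=6)
Days before June (Jan-May): 151; June 1 index = (1 + 151) mod 7 = 5 -> Saturday
First Thursday is June 6
Thursdays: 6, 13, 20, 27

4 Thursdays


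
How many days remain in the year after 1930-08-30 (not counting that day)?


Day of year: 242 of 365
Remaining = 365 - 242

123 days


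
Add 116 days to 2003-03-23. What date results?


Start: 2003-03-23, add 116 days
March 2003 has 31 days: 31 - 23 = 8 days to March 31 -> 108 left
April 2003 has 30 days -> 78 left
May 2003 has 31 days -> 47 left
June 2003 has 30 days -> 17 left
July 2003: 17 <= 31 -> lands on July 17

Result: 2003-07-17


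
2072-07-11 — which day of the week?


Date: July 11, 2072
Anchor: Jan 1, 2072. With p = 2072 - 1 = 2071: (p + p//4 - p//100 + p//400) mod 7 = (2071 + 517 - 20 + 5) mod 7 = 2573 mod 7 = 4 -> Friday (Mon=0 ... Sun=6)
Days before July (Jan-Jun): 182; offset = 182 + 11 - 1 = 192
Weekday index = (4 + 192) mod 7 = 0

Day of the week: Monday


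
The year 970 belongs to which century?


Century = (year - 1) // 100 + 1
= (970 - 1) // 100 + 1
= 969 // 100 + 1
= 9 + 1

10th century


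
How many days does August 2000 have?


August 2000

31 days


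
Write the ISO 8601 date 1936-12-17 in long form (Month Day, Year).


ISO 1936-12-17 parses as year=1936, month=12, day=17
Month 12 -> December

December 17, 1936


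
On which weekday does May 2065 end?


May 2065 has 31 days
Anchor: Jan 1, 2065. With p = 2065 - 1 = 2064: (p + p//4 - p//100 + p//400) mod 7 = (2064 + 516 - 20 + 5) mod 7 = 2565 mod 7 = 3 -> Thursday (Mon=0 ... Sun=6)
Days before May (Jan-Apr): 120; May 1 index = (3 + 120) mod 7 = 4 -> Friday
Last day offset: 31 - 1 = 30 days
Weekday index = (4 + 30) mod 7 = 6

Sunday, May 31


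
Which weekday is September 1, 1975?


Target: September 1, 1975
Anchor: Jan 1, 1975. With p = 1975 - 1 = 1974: (p + p//4 - p//100 + p//400) mod 7 = (1974 + 493 - 19 + 4) mod 7 = 2452 mod 7 = 2 -> Wednesday (Mon=0 ... Sun=6)
Days before September (Jan-Aug): 243 days
Weekday index = (2 + 243) mod 7 = 0

Monday


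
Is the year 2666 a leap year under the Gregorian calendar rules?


Gregorian leap year rule: divisible by 4, but not by 100, unless also by 400.
2666 is not divisible by 4 -> not a leap year

No


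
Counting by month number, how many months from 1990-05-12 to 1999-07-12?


From May 1990 to July 1999
9 years * 12 = 108 months, plus 2 months = 110

110 months


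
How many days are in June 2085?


June 2085

30 days


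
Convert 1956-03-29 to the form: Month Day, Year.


ISO 1956-03-29 parses as year=1956, month=03, day=29
Month 3 -> March

March 29, 1956


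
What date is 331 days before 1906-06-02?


Start: 1906-06-02, subtract 331 days
Back 2 days from June 2 reaches May 31, 1906 -> 329 left
May 1906 has 31 days -> back to April 30, 1906 -> 298 left
April 1906 has 30 days -> back to March 31, 1906 -> 268 left
March 1906 has 31 days -> back to February 28, 1906 -> 237 left
February 1906 has 28 days -> back to January 31, 1906 -> 209 left
January 1906 has 31 days -> back to December 31, 1905 -> 178 left
December 1905 has 31 days -> back to November 30, 1905 -> 147 left
November 1905 has 30 days -> back to October 31, 1905 -> 117 left
October 1905 has 31 days -> back to September 30, 1905 -> 86 left
September 1905 has 30 days -> back to August 31, 1905 -> 56 left
August 1905 has 31 days -> back to July 31, 1905 -> 25 left
July 1905: 31 - 25 = 6 -> lands on July 6

Result: 1905-07-06


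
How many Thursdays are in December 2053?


December 2053 has 31 days
Anchor: Jan 1, 2053. With p = 2053 - 1 = 2052: (p + p//4 - p//100 + p//400) mod 7 = (2052 + 513 - 20 + 5) mod 7 = 2550 mod 7 = 2 -> Wednesday (Mon=0 ... Sun=6)
Days before December (Jan-Nov): 334; December 1 index = (2 + 334) mod 7 = 0 -> Monday
First Thursday is December 4
Thursdays: 4, 11, 18, 25

4 Thursdays


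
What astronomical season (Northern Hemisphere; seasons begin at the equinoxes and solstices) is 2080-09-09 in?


Date: September 9
Astronomical Summer (approx.; exact equinox/solstice day varies by year): June 21 to September 21
September 9 falls within the Summer window

Summer


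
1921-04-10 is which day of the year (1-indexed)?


Date: April 10, 1921
Days in months 1 through 3: 90
Plus 10 days in April

Day of year: 100


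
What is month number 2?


Month 2 of 12

February


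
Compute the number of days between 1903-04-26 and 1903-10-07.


From 1903-04-26 to 1903-10-07
1903-04-26: days before April = 31 + 28 + 31 = 90 (1903 is not a leap year); day of year = 90 + 26 = 116
1903-10-07: days before October = 31 + 28 + 31 + 30 + 31 + 30 + 31 + 31 + 30 = 273 (1903 is not a leap year); day of year = 273 + 7 = 280
Same year: 280 - 116 = 164

164 days


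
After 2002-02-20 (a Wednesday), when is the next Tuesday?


Current: Wednesday
Target: Tuesday
Days ahead: 6

Next Tuesday: 2002-02-26


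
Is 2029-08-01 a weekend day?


Anchor: Jan 1, 2029. With p = 2029 - 1 = 2028: (p + p//4 - p//100 + p//400) mod 7 = (2028 + 507 - 20 + 5) mod 7 = 2520 mod 7 = 0 -> Monday (Mon=0 ... Sun=6)
Day of year: 213; offset = 212
Weekday index = (0 + 212) mod 7 = 2 -> Wednesday
Weekend days: Saturday, Sunday

No


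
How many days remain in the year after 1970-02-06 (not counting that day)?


Day of year: 37 of 365
Remaining = 365 - 37

328 days


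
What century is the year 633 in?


Century = (year - 1) // 100 + 1
= (633 - 1) // 100 + 1
= 632 // 100 + 1
= 6 + 1

7th century


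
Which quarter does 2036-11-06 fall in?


Month: November (month 11)
Q1: Jan-Mar, Q2: Apr-Jun, Q3: Jul-Sep, Q4: Oct-Dec

Q4


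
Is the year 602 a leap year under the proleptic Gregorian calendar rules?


Gregorian leap year rule: divisible by 4, but not by 100, unless also by 400.
602 is not divisible by 4 -> not a leap year

No


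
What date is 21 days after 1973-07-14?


Start: 1973-07-14, add 21 days
July 1973 has 31 days: 31 - 14 = 17 days to July 31 -> 4 left
August 1973: 4 <= 31 -> lands on August 4

Result: 1973-08-04


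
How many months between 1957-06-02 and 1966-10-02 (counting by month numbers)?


From June 1957 to October 1966
9 years * 12 = 108 months, plus 4 months = 112

112 months


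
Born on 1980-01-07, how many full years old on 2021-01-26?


Birth: 1980-01-07
Reference: 2021-01-26
Year difference: 2021 - 1980 = 41

41 years old


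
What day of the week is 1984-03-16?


Date: March 16, 1984
Anchor: Jan 1, 1984. With p = 1984 - 1 = 1983: (p + p//4 - p//100 + p//400) mod 7 = (1983 + 495 - 19 + 4) mod 7 = 2463 mod 7 = 6 -> Sunday (Mon=0 ... Sun=6)
Days before March (Jan-Feb): 60; offset = 60 + 16 - 1 = 75
Weekday index = (6 + 75) mod 7 = 4

Day of the week: Friday


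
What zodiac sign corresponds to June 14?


Date: June 14
Conventional tropical zodiac dates: Gemini from May 21 onward; Cancer starts June 21
June 14 falls within the Gemini range

Gemini


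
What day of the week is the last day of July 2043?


July 2043 has 31 days
Anchor: Jan 1, 2043. With p = 2043 - 1 = 2042: (p + p//4 - p//100 + p//400) mod 7 = (2042 + 510 - 20 + 5) mod 7 = 2537 mod 7 = 3 -> Thursday (Mon=0 ... Sun=6)
Days before July (Jan-Jun): 181; July 1 index = (3 + 181) mod 7 = 2 -> Wednesday
Last day offset: 31 - 1 = 30 days
Weekday index = (2 + 30) mod 7 = 4

Friday, July 31


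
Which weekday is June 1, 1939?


Target: June 1, 1939
Anchor: Jan 1, 1939. With p = 1939 - 1 = 1938: (p + p//4 - p//100 + p//400) mod 7 = (1938 + 484 - 19 + 4) mod 7 = 2407 mod 7 = 6 -> Sunday (Mon=0 ... Sun=6)
Days before June (Jan-May): 151 days
Weekday index = (6 + 151) mod 7 = 3

Thursday


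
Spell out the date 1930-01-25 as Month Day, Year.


ISO 1930-01-25 parses as year=1930, month=01, day=25
Month 1 -> January

January 25, 1930


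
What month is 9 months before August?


August is month 8
8 - 9 = -1; wrap: -1 + 12 = 11

November


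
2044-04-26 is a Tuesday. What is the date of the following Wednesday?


Current: Tuesday
Target: Wednesday
Days ahead: 1

Next Wednesday: 2044-04-27


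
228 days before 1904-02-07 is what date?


Start: 1904-02-07, subtract 228 days
Back 7 days from February 7 reaches January 31, 1904 -> 221 left
January 1904 has 31 days -> back to December 31, 1903 -> 190 left
December 1903 has 31 days -> back to November 30, 1903 -> 159 left
November 1903 has 30 days -> back to October 31, 1903 -> 129 left
October 1903 has 31 days -> back to September 30, 1903 -> 98 left
September 1903 has 30 days -> back to August 31, 1903 -> 68 left
August 1903 has 31 days -> back to July 31, 1903 -> 37 left
July 1903 has 31 days -> back to June 30, 1903 -> 6 left
June 1903: 30 - 6 = 24 -> lands on June 24

Result: 1903-06-24


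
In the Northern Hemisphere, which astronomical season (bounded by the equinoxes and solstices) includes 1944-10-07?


Date: October 7
Astronomical Autumn (approx.; exact equinox/solstice day varies by year): September 22 to December 20
October 7 falls within the Autumn window

Autumn


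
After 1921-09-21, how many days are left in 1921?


Day of year: 264 of 365
Remaining = 365 - 264

101 days


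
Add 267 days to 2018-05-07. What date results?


Start: 2018-05-07, add 267 days
May 2018 has 31 days: 31 - 7 = 24 days to May 31 -> 243 left
June 2018 has 30 days -> 213 left
July 2018 has 31 days -> 182 left
August 2018 has 31 days -> 151 left
September 2018 has 30 days -> 121 left
October 2018 has 31 days -> 90 left
November 2018 has 30 days -> 60 left
December 2018 has 31 days -> 29 left
January 2019: 29 <= 31 -> lands on January 29

Result: 2019-01-29


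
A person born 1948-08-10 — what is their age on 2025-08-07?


Birth: 1948-08-10
Reference: 2025-08-07
Year difference: 2025 - 1948 = 77
Birthday not yet reached in 2025, subtract 1

76 years old


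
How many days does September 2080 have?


September 2080

30 days


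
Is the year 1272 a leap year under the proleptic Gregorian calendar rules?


Gregorian leap year rule: divisible by 4, but not by 100, unless also by 400.
1272 is divisible by 4 but not 100 -> leap year

Yes


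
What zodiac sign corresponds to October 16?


Date: October 16
Conventional tropical zodiac dates: Libra from September 23 onward; Scorpio starts October 23
October 16 falls within the Libra range

Libra


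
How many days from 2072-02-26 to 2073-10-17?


From 2072-02-26 to 2073-10-17
2072-02-26: days before February = 31; day of year = 31 + 26 = 57
2073-10-17: days before October = 31 + 28 + 31 + 30 + 31 + 30 + 31 + 31 + 30 = 273 (2073 is not a leap year); day of year = 273 + 17 = 290
Rest of 2072: 366 - 57 = 309
Total = 309 + 290 = 599

599 days


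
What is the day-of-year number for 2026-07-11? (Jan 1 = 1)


Date: July 11, 2026
Days in months 1 through 6: 181
Plus 11 days in July

Day of year: 192


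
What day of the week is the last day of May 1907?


May 1907 has 31 days
Anchor: Jan 1, 1907. With p = 1907 - 1 = 1906: (p + p//4 - p//100 + p//400) mod 7 = (1906 + 476 - 19 + 4) mod 7 = 2367 mod 7 = 1 -> Tuesday (Mon=0 ... Sun=6)
Days before May (Jan-Apr): 120; May 1 index = (1 + 120) mod 7 = 2 -> Wednesday
Last day offset: 31 - 1 = 30 days
Weekday index = (2 + 30) mod 7 = 4

Friday, May 31


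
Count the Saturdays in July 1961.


July 1961 has 31 days
Anchor: Jan 1, 1961. With p = 1961 - 1 = 1960: (p + p//4 - p//100 + p//400) mod 7 = (1960 + 490 - 19 + 4) mod 7 = 2435 mod 7 = 6 -> Sunday (Mon=0 ... Sun=6)
Days before July (Jan-Jun): 181; July 1 index = (6 + 181) mod 7 = 5 -> Saturday
First Saturday is July 1
Saturdays: 1, 8, 15, 22, 29

5 Saturdays


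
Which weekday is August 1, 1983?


Target: August 1, 1983
Anchor: Jan 1, 1983. With p = 1983 - 1 = 1982: (p + p//4 - p//100 + p//400) mod 7 = (1982 + 495 - 19 + 4) mod 7 = 2462 mod 7 = 5 -> Saturday (Mon=0 ... Sun=6)
Days before August (Jan-Jul): 212 days
Weekday index = (5 + 212) mod 7 = 0

Monday


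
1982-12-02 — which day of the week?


Date: December 2, 1982
Anchor: Jan 1, 1982. With p = 1982 - 1 = 1981: (p + p//4 - p//100 + p//400) mod 7 = (1981 + 495 - 19 + 4) mod 7 = 2461 mod 7 = 4 -> Friday (Mon=0 ... Sun=6)
Days before December (Jan-Nov): 334; offset = 334 + 2 - 1 = 335
Weekday index = (4 + 335) mod 7 = 3

Day of the week: Thursday


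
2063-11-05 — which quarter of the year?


Month: November (month 11)
Q1: Jan-Mar, Q2: Apr-Jun, Q3: Jul-Sep, Q4: Oct-Dec

Q4


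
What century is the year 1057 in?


Century = (year - 1) // 100 + 1
= (1057 - 1) // 100 + 1
= 1056 // 100 + 1
= 10 + 1

11th century


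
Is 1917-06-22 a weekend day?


Anchor: Jan 1, 1917. With p = 1917 - 1 = 1916: (p + p//4 - p//100 + p//400) mod 7 = (1916 + 479 - 19 + 4) mod 7 = 2380 mod 7 = 0 -> Monday (Mon=0 ... Sun=6)
Day of year: 173; offset = 172
Weekday index = (0 + 172) mod 7 = 4 -> Friday
Weekend days: Saturday, Sunday

No


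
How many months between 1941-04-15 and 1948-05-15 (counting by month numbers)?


From April 1941 to May 1948
7 years * 12 = 84 months, plus 1 month = 85

85 months


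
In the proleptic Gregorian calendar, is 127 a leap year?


Gregorian leap year rule: divisible by 4, but not by 100, unless also by 400.
127 is not divisible by 4 -> not a leap year

No


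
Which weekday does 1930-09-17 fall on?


Date: September 17, 1930
Anchor: Jan 1, 1930. With p = 1930 - 1 = 1929: (p + p//4 - p//100 + p//400) mod 7 = (1929 + 482 - 19 + 4) mod 7 = 2396 mod 7 = 2 -> Wednesday (Mon=0 ... Sun=6)
Days before September (Jan-Aug): 243; offset = 243 + 17 - 1 = 259
Weekday index = (2 + 259) mod 7 = 2

Day of the week: Wednesday


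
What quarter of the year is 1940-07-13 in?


Month: July (month 7)
Q1: Jan-Mar, Q2: Apr-Jun, Q3: Jul-Sep, Q4: Oct-Dec

Q3


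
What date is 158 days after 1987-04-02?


Start: 1987-04-02, add 158 days
April 1987 has 30 days: 30 - 2 = 28 days to April 30 -> 130 left
May 1987 has 31 days -> 99 left
June 1987 has 30 days -> 69 left
July 1987 has 31 days -> 38 left
August 1987 has 31 days -> 7 left
September 1987: 7 <= 30 -> lands on September 7

Result: 1987-09-07


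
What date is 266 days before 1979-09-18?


Start: 1979-09-18, subtract 266 days
Back 18 days from September 18 reaches August 31, 1979 -> 248 left
August 1979 has 31 days -> back to July 31, 1979 -> 217 left
July 1979 has 31 days -> back to June 30, 1979 -> 186 left
June 1979 has 30 days -> back to May 31, 1979 -> 156 left
May 1979 has 31 days -> back to April 30, 1979 -> 125 left
April 1979 has 30 days -> back to March 31, 1979 -> 95 left
March 1979 has 31 days -> back to February 28, 1979 -> 64 left
February 1979 has 28 days -> back to January 31, 1979 -> 36 left
January 1979 has 31 days -> back to December 31, 1978 -> 5 left
December 1978: 31 - 5 = 26 -> lands on December 26

Result: 1978-12-26


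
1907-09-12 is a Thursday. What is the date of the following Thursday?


Current: Thursday
Target: Thursday
Days ahead: 7

Next Thursday: 1907-09-19


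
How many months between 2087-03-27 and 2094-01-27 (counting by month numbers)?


From March 2087 to January 2094
7 years * 12 = 84 months, minus 2 months = 82

82 months


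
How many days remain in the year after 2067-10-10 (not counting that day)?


Day of year: 283 of 365
Remaining = 365 - 283

82 days


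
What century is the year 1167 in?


Century = (year - 1) // 100 + 1
= (1167 - 1) // 100 + 1
= 1166 // 100 + 1
= 11 + 1

12th century


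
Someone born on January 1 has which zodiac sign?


Date: January 1
Conventional tropical zodiac dates: Capricorn from December 22 onward; Aquarius starts January 20
January 1 falls within the Capricorn range

Capricorn


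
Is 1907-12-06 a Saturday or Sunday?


Anchor: Jan 1, 1907. With p = 1907 - 1 = 1906: (p + p//4 - p//100 + p//400) mod 7 = (1906 + 476 - 19 + 4) mod 7 = 2367 mod 7 = 1 -> Tuesday (Mon=0 ... Sun=6)
Day of year: 340; offset = 339
Weekday index = (1 + 339) mod 7 = 4 -> Friday
Weekend days: Saturday, Sunday

No


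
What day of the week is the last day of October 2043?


October 2043 has 31 days
Anchor: Jan 1, 2043. With p = 2043 - 1 = 2042: (p + p//4 - p//100 + p//400) mod 7 = (2042 + 510 - 20 + 5) mod 7 = 2537 mod 7 = 3 -> Thursday (Mon=0 ... Sun=6)
Days before October (Jan-Sep): 273; October 1 index = (3 + 273) mod 7 = 3 -> Thursday
Last day offset: 31 - 1 = 30 days
Weekday index = (3 + 30) mod 7 = 5

Saturday, October 31


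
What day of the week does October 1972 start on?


Target: October 1, 1972
Anchor: Jan 1, 1972. With p = 1972 - 1 = 1971: (p + p//4 - p//100 + p//400) mod 7 = (1971 + 492 - 19 + 4) mod 7 = 2448 mod 7 = 5 -> Saturday (Mon=0 ... Sun=6)
Days before October (Jan-Sep): 274 days
Weekday index = (5 + 274) mod 7 = 6

Sunday


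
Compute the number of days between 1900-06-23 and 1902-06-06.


From 1900-06-23 to 1902-06-06
1900-06-23: days before June = 31 + 28 + 31 + 30 + 31 = 151 (1900 is not a leap year); day of year = 151 + 23 = 174
1902-06-06: days before June = 31 + 28 + 31 + 30 + 31 = 151 (1902 is not a leap year); day of year = 151 + 6 = 157
Rest of 1900: 365 - 174 = 191
Full years 1901 (365): 365
Total = 191 + 365 + 157 = 713

713 days
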